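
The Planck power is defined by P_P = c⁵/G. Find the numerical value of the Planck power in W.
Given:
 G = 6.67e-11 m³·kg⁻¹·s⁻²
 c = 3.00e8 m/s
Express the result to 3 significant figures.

P_P = c⁵/G
  = 2.43e42 / 6.67e-11
  = 3.64e52 W

3.64e52 W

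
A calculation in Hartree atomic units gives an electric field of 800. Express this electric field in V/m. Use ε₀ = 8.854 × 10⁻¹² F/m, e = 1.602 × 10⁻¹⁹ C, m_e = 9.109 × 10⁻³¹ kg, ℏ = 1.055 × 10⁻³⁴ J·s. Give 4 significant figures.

4.105 × 10¹⁴ V/m

One atomic unit of electric field: E_au = E_h/(e a₀) = m_e²e⁵/((4πε₀)³ℏ⁴) = 5.131 × 10¹¹ V/m.
800 × 5.131 × 10¹¹ V/m = 4.105 × 10¹⁴ V/m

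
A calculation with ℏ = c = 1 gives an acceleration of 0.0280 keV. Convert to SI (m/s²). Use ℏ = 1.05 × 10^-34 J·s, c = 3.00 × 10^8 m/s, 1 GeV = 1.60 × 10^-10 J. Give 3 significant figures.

Acceleration is [L]/[T]² = c·[E]/ℏ.
1 GeV → c/ℏ × (1 GeV in J) = 4.57 × 10^32 m/s².
Convert the energy scale: 0.0280 keV = 2.80 × 10^-8 GeV.
Result: 2.80 × 10^-8 × 4.57 × 10^32 = 1.28 × 10^25 m/s².

1.28 × 10^25 m/s²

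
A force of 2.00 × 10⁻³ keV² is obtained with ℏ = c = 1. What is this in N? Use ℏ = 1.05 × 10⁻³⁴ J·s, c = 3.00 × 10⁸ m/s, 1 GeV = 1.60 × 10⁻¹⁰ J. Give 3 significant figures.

Force is [E]/[L] = [E]²/(ℏc); restore (ℏc)⁻¹.
1 GeV² → 1/(ℏc) × (1 GeV in J)² = 8.13 × 10⁵ N.
Convert the energy scale: 2.00 × 10⁻³ keV² = 2.00 × 10⁻¹⁵ GeV².
Result: 2.00 × 10⁻¹⁵ × 8.13 × 10⁵ = 1.63 × 10⁻⁹ N.

1.63 × 10⁻⁹ N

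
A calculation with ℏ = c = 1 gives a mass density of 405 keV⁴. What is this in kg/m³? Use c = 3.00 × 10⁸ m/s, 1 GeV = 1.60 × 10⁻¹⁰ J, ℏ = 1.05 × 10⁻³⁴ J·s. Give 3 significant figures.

Mass density is [E]/(c²[L]³) = [E]⁴/(ℏ³c⁵).
1 GeV⁴ → 1/(ℏ³c⁵) × (1 GeV in J)⁴ = 2.33 × 10²⁰ kg/m³.
Convert the energy scale: 405 keV⁴ = 4.05 × 10⁻²² GeV⁴.
Result: 4.05 × 10⁻²² × 2.33 × 10²⁰ = 0.0944 kg/m³.

0.0944 kg/m³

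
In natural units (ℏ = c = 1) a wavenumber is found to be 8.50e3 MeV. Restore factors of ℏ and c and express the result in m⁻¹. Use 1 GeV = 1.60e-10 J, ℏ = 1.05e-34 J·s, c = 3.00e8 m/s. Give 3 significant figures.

Inverse length is [E]/(ℏc).
1 GeV → 1/(ℏc) × (1 GeV in J) = 5.08e15 m⁻¹.
Convert the energy scale: 8.50e3 MeV = 8.50 GeV.
Result: 8.50 × 5.08e15 = 4.32e16 m⁻¹.

4.32e16 m⁻¹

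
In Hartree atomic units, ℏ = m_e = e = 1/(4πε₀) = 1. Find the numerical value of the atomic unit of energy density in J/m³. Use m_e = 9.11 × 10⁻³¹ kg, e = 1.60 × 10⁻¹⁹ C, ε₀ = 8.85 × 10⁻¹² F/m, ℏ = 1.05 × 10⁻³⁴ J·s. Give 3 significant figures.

3.01 × 10¹³ J/m³

The unique combination of the constants set to 1 with dimensions of energy density is u_au = E_h/a₀³ = m_e⁴e¹⁰/((4πε₀)⁵ℏ⁸).
E_h = 4.38 × 10⁻¹⁸ J
a₀ = 5.26 × 10⁻¹¹ m
E_h/a₀³ = 3.01 × 10¹³ J/m³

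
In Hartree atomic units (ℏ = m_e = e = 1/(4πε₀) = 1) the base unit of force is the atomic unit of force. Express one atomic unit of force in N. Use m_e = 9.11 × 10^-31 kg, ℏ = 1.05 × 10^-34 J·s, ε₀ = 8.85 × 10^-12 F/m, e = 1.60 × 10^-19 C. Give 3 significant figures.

F_au = E_h/a₀ = m_e²e⁶/((4πε₀)³ℏ⁴)
E_h = 4.38 × 10^-18 J
a₀ = 5.26 × 10^-11 m
E_h/a₀ = 8.33 × 10^-8 N

8.33 × 10^-8 N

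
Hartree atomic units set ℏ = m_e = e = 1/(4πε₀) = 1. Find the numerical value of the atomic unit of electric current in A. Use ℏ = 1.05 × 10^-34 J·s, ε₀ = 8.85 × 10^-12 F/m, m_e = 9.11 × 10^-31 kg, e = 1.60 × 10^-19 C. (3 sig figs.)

Dimensional analysis gives I_au = e E_h/ℏ = m_e e⁵/((4πε₀)²ℏ³).
E_h = 4.38 × 10^-18 J
e·E_h/ℏ = 6.67 × 10^-3 A

6.67 × 10^-3 A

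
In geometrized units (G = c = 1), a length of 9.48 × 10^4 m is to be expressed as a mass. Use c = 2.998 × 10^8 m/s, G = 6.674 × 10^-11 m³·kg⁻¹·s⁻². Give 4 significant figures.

Length → mass via c²/G.
9.48 × 10^4 m × (c²/G) = 1.277 × 10^32 kg

1.277 × 10^32 kg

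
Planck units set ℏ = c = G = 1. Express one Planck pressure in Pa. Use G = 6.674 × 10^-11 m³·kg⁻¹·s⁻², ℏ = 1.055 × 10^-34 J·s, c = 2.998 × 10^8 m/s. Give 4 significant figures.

4.632 × 10^113 Pa

From ℏ = c = G = 1 the pressure scale is p_P = c⁷/(ℏG²).
  = 2.177 × 10^59 / 4.699 × 10^-55
  = 4.632 × 10^113 Pa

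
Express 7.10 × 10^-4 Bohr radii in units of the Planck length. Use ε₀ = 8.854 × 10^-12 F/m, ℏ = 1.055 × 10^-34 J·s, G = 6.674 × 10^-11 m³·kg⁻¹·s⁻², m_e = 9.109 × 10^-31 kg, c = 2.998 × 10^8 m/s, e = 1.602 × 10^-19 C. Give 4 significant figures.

Bohr radius: a₀ = 4πε₀ℏ²/(m_e e²) = 5.297 × 10^-11 m
Planck length: ℓ_P = √(ℏG/c³) = 1.616 × 10^-35 m
7.10 × 10^-4 × 5.297 × 10^-11 / 1.616 × 10^-35 = 2.327 × 10^21

2.327 × 10^21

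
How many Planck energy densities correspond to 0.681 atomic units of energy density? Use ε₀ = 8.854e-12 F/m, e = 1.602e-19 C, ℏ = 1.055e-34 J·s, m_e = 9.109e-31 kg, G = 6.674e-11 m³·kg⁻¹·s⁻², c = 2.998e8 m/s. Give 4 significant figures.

4.306e-101

atomic unit of energy density: u_au = E_h/a₀³ = m_e⁴e¹⁰/((4πε₀)⁵ℏ⁸) = 2.929e13 J/m³
Planck energy density: u_P = c⁷/(ℏG²) = 4.632e113 J/m³
0.681 × 2.929e13 / 4.632e113 = 4.306e-101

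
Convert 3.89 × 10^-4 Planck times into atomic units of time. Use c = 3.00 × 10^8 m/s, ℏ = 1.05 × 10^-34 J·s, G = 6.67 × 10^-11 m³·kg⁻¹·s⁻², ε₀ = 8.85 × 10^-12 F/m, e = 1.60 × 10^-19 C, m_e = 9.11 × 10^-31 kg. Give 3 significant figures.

8.71 × 10^-31

Planck time: t_P = √(ℏG/c⁵) = 5.37 × 10^-44 s
atomic unit of time: τ_au = (4πε₀)²ℏ³/(m_e e⁴) = 2.40 × 10^-17 s
3.89 × 10^-4 × 5.37 × 10^-44 / 2.40 × 10^-17 = 8.71 × 10^-31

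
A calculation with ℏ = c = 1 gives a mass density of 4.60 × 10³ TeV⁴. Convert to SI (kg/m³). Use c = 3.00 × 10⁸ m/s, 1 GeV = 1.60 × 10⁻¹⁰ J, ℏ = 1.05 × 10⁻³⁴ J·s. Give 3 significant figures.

1.07 × 10³⁶ kg/m³

Mass density is [E]/(c²[L]³) = [E]⁴/(ℏ³c⁵).
1 GeV⁴ → 1/(ℏ³c⁵) × (1 GeV in J)⁴ = 2.33 × 10²⁰ kg/m³.
Convert the energy scale: 4.60 × 10³ TeV⁴ = 4.60 × 10¹⁵ GeV⁴.
Result: 4.60 × 10¹⁵ × 2.33 × 10²⁰ = 1.07 × 10³⁶ kg/m³.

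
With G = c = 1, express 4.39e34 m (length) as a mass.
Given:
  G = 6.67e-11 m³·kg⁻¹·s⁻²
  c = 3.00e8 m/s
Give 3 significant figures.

5.92e61 kg

Length → mass via c²/G.
4.39e34 m × (c²/G) = 5.92e61 kg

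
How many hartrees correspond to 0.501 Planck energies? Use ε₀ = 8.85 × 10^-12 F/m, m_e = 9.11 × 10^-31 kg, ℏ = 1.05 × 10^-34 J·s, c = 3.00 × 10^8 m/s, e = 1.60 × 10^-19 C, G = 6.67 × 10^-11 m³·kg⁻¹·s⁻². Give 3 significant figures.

Planck energy: E_P = √(ℏc⁵/G) = 1.96 × 10^9 J
hartree: E_h = m_e e⁴/(4πε₀ℏ)² = 4.38 × 10^-18 J
0.501 × 1.96 × 10^9 / 4.38 × 10^-18 = 2.24 × 10^26

2.24 × 10^26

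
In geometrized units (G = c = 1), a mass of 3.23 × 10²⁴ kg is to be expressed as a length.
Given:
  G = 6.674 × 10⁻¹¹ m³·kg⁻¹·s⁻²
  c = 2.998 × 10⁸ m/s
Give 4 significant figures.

In G = c = 1 units mass has dimensions of length; the conversion factor is G/c².
3.23 × 10²⁴ kg × (G/c²) = 2.398 × 10⁻³ m

2.398 × 10⁻³ m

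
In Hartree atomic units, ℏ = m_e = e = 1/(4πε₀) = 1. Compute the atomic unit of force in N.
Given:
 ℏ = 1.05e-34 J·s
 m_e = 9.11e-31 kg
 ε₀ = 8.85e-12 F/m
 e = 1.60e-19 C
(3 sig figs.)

8.33e-8 N

From ℏ = m_e = e = 1/(4πε₀) = 1 the force scale is F_au = E_h/a₀ = m_e²e⁶/((4πε₀)³ℏ⁴).
E_h = 4.38e-18 J
a₀ = 5.26e-11 m
E_h/a₀ = 8.33e-8 N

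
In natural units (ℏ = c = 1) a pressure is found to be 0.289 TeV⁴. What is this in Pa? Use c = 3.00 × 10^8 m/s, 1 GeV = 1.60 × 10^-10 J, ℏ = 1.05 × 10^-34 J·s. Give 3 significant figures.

Pressure is [E]/[L]³ = [E]⁴/(ℏc)³.
1 GeV⁴ → 1/(ℏc)³ × (1 GeV in J)⁴ = 2.10 × 10^37 Pa.
Convert the energy scale: 0.289 TeV⁴ = 2.89 × 10^11 GeV⁴.
Result: 2.89 × 10^11 × 2.10 × 10^37 = 6.06 × 10^48 Pa.

6.06 × 10^48 Pa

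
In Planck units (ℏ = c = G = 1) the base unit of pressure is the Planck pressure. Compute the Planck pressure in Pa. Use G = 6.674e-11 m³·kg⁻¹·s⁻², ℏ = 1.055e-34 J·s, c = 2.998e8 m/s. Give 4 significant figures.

p_P = c⁷/(ℏG²)
  = 2.177e59 / 4.699e-55
  = 4.632e113 Pa

4.632e113 Pa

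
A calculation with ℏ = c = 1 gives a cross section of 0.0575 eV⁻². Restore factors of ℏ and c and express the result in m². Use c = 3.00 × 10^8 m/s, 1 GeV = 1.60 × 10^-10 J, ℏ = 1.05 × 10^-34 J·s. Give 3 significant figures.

2.23 × 10^-15 m²

Area is [L]² = [E]⁻²·(ℏc)²; restore (ℏc)².
1 GeV⁻² → (ℏc)² × (1 GeV in J)⁻² = 3.88 × 10^-32 m².
Convert the energy scale: 0.0575 eV⁻² = 5.75 × 10^16 GeV⁻².
Result: 5.75 × 10^16 × 3.88 × 10^-32 = 2.23 × 10^-15 m².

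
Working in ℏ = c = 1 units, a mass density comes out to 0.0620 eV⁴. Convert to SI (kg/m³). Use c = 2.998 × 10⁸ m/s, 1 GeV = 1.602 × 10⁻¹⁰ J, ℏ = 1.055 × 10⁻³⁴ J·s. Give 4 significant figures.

Mass density is [E]/(c²[L]³) = [E]⁴/(ℏ³c⁵).
1 GeV⁴ → 1/(ℏ³c⁵) × (1 GeV in J)⁴ = 2.316 × 10²⁰ kg/m³.
Convert the energy scale: 0.0620 eV⁴ = 6.20 × 10⁻³⁸ GeV⁴.
Result: 6.20 × 10⁻³⁸ × 2.316 × 10²⁰ = 1.436 × 10⁻¹⁷ kg/m³.

1.436 × 10⁻¹⁷ kg/m³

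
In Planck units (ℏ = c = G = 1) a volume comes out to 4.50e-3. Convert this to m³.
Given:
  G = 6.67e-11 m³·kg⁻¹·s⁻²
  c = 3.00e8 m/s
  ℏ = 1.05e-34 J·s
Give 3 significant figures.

1.88e-107 m³

One Planck volume: V_P = (ℏG/c³)^(3/2) = 4.18e-105 m³.
4.50e-3 × 4.18e-105 m³ = 1.88e-107 m³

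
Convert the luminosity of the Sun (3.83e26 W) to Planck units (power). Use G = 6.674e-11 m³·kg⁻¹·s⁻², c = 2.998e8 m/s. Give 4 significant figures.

Planck power: P_P = c⁵/G = 3.629e52 W.
3.83e26 / 3.629e52 = 1.055e-26

1.055e-26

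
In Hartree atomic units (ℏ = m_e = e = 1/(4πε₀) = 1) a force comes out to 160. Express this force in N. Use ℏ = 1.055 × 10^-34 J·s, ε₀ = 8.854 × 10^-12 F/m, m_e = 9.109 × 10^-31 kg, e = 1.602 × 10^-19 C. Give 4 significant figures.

1.315 × 10^-5 N

One atomic unit of force: F_au = E_h/a₀ = m_e²e⁶/((4πε₀)³ℏ⁴) = 8.220 × 10^-8 N.
160 × 8.220 × 10^-8 N = 1.315 × 10^-5 N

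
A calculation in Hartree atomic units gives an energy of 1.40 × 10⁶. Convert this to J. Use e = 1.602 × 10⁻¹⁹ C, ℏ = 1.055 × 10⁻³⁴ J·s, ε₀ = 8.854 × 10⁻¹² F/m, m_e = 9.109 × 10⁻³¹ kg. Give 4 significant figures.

One hartree: E_h = m_e e⁴/(4πε₀ℏ)² = 4.354 × 10⁻¹⁸ J.
1.40 × 10⁶ × 4.354 × 10⁻¹⁸ J = 6.096 × 10⁻¹² J

6.096 × 10⁻¹² J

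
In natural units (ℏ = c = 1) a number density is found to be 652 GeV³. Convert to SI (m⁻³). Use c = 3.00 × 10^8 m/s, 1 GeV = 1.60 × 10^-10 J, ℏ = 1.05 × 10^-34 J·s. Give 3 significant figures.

Number density is [L]⁻³ = [E]³/(ℏc)³.
1 GeV³ → 1/(ℏc)³ × (1 GeV in J)³ = 1.31 × 10^47 m⁻³.
Result: 652 × 1.31 × 10^47 = 8.54 × 10^49 m⁻³.

8.54 × 10^49 m⁻³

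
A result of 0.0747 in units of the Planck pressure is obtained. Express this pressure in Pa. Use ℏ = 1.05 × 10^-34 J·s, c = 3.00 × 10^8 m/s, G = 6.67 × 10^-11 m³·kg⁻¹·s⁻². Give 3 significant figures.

3.50 × 10^112 Pa

One Planck pressure: p_P = c⁷/(ℏG²) = 4.68 × 10^113 Pa.
0.0747 × 4.68 × 10^113 Pa = 3.50 × 10^112 Pa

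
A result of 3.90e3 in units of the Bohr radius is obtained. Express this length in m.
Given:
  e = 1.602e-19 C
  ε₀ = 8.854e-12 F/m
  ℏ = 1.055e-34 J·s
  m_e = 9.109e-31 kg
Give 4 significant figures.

One Bohr radius: a₀ = 4πε₀ℏ²/(m_e e²) = 5.297e-11 m.
3.90e3 × 5.297e-11 m = 2.066e-7 m

2.066e-7 m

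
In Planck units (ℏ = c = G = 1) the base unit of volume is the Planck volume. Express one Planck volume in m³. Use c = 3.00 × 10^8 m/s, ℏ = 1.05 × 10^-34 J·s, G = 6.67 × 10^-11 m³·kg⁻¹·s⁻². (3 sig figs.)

4.18 × 10^-105 m³

V_P = (ℏG/c³)^(3/2)
  = √(1.75 × 10^-209)
  = 4.18 × 10^-105 m³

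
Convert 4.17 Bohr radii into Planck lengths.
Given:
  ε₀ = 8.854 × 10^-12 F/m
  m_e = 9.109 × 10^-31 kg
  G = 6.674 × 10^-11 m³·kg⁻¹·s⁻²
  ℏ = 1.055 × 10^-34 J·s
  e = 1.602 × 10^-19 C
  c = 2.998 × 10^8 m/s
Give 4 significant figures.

Bohr radius: a₀ = 4πε₀ℏ²/(m_e e²) = 5.297 × 10^-11 m
Planck length: ℓ_P = √(ℏG/c³) = 1.616 × 10^-35 m
4.17 × 5.297 × 10^-11 / 1.616 × 10^-35 = 1.367 × 10^25

1.367 × 10^25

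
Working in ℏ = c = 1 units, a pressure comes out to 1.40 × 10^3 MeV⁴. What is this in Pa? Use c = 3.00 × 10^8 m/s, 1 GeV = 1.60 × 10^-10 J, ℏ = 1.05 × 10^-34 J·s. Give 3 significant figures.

2.94 × 10^28 Pa

Pressure is [E]/[L]³ = [E]⁴/(ℏc)³.
1 GeV⁴ → 1/(ℏc)³ × (1 GeV in J)⁴ = 2.10 × 10^37 Pa.
Convert the energy scale: 1.40 × 10^3 MeV⁴ = 1.40 × 10^-9 GeV⁴.
Result: 1.40 × 10^-9 × 2.10 × 10^37 = 2.94 × 10^28 Pa.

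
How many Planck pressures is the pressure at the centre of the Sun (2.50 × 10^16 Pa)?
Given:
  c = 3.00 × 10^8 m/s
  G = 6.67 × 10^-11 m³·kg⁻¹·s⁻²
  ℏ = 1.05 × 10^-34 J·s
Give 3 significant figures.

5.34 × 10^-98

Planck pressure: p_P = c⁷/(ℏG²) = 4.68 × 10^113 Pa.
2.50 × 10^16 / 4.68 × 10^113 = 5.34 × 10^-98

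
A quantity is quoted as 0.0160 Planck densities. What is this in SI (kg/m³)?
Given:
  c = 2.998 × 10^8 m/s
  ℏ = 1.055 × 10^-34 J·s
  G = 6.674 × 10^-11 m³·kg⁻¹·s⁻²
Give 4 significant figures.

One Planck density: ρ_P = c⁵/(ℏG²) = 5.154 × 10^96 kg/m³.
0.0160 × 5.154 × 10^96 kg/m³ = 8.246 × 10^94 kg/m³

8.246 × 10^94 kg/m³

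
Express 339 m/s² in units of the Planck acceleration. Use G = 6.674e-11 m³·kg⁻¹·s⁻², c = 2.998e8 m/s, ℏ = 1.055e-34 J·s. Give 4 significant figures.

6.097e-50

Planck acceleration: a_P = √(c⁷/(ℏG)) = 5.560e51 m/s².
339 / 5.560e51 = 6.097e-50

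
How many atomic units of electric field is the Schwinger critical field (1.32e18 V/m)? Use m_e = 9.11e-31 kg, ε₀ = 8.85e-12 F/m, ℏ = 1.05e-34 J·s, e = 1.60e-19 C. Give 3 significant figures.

2.54e6

atomic unit of electric field: E_au = E_h/(e a₀) = m_e²e⁵/((4πε₀)³ℏ⁴) = 5.20e11 V/m.
1.32e18 / 5.20e11 = 2.54e6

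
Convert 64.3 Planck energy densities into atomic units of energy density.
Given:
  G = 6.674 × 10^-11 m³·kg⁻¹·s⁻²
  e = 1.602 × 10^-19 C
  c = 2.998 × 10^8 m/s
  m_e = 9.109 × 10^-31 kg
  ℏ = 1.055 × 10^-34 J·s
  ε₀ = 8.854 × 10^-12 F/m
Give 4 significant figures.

1.017 × 10^102

Planck energy density: u_P = c⁷/(ℏG²) = 4.632 × 10^113 J/m³
atomic unit of energy density: u_au = E_h/a₀³ = m_e⁴e¹⁰/((4πε₀)⁵ℏ⁸) = 2.929 × 10^13 J/m³
64.3 × 4.632 × 10^113 / 2.929 × 10^13 = 1.017 × 10^102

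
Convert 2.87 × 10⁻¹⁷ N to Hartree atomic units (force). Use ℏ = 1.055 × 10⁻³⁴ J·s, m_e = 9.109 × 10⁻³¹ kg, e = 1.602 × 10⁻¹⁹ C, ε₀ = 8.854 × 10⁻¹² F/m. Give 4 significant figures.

3.492 × 10⁻¹⁰

atomic unit of force: F_au = E_h/a₀ = m_e²e⁶/((4πε₀)³ℏ⁴) = 8.220 × 10⁻⁸ N.
2.87 × 10⁻¹⁷ / 8.220 × 10⁻⁸ = 3.492 × 10⁻¹⁰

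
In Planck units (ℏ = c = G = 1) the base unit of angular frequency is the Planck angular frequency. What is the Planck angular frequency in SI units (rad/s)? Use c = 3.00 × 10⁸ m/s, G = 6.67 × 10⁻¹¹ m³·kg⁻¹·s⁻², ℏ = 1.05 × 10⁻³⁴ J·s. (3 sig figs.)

1.86 × 10⁴³ rad/s

ω_P = √(c⁵/(ℏG))
  = √(3.47 × 10⁸⁶)
  = 1.86 × 10⁴³ rad/s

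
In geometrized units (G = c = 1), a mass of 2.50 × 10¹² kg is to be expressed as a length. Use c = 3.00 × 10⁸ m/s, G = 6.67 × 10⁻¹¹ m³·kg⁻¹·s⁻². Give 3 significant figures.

In G = c = 1 units mass has dimensions of length; the conversion factor is G/c².
2.50 × 10¹² kg × (G/c²) = 1.85 × 10⁻¹⁵ m

1.85 × 10⁻¹⁵ m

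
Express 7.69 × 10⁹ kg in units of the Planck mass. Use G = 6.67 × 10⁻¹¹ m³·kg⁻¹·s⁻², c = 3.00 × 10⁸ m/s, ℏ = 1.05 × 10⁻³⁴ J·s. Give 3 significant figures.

Planck mass: m_P = √(ℏc/G) = 2.17 × 10⁻⁸ kg.
7.69 × 10⁹ / 2.17 × 10⁻⁸ = 3.54 × 10¹⁷

3.54 × 10¹⁷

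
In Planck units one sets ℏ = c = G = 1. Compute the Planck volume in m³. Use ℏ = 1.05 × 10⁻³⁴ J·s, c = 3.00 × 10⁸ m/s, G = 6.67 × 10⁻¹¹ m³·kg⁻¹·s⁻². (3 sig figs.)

4.18 × 10⁻¹⁰⁵ m³

V_P = (ℏG/c³)^(3/2)
  = √(1.75 × 10⁻²⁰⁹)
  = 4.18 × 10⁻¹⁰⁵ m³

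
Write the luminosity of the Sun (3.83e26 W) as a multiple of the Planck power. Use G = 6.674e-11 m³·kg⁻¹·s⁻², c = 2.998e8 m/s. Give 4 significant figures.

Planck power: P_P = c⁵/G = 3.629e52 W.
3.83e26 / 3.629e52 = 1.055e-26

1.055e-26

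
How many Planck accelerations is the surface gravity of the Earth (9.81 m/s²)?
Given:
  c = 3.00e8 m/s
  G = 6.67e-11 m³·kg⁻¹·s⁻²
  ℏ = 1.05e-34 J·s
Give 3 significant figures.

Planck acceleration: a_P = √(c⁷/(ℏG)) = 5.59e51 m/s².
9.81 / 5.59e51 = 1.76e-51

1.76e-51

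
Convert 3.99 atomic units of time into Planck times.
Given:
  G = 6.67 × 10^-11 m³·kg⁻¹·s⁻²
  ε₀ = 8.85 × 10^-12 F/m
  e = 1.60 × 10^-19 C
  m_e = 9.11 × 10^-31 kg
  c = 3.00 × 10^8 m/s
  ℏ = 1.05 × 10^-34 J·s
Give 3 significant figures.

atomic unit of time: τ_au = (4πε₀)²ℏ³/(m_e e⁴) = 2.40 × 10^-17 s
Planck time: t_P = √(ℏG/c⁵) = 5.37 × 10^-44 s
3.99 × 2.40 × 10^-17 / 5.37 × 10^-44 = 1.78 × 10^27

1.78 × 10^27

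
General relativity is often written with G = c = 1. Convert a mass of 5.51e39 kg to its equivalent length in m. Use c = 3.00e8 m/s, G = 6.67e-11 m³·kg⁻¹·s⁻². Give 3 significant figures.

In G = c = 1 units mass has dimensions of length; the conversion factor is G/c².
5.51e39 kg × (G/c²) = 4.08e12 m

4.08e12 m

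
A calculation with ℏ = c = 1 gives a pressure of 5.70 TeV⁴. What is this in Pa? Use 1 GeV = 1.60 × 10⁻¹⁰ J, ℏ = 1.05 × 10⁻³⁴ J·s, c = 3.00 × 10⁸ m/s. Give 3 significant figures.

1.20 × 10⁵⁰ Pa

Pressure is [E]/[L]³ = [E]⁴/(ℏc)³.
1 GeV⁴ → 1/(ℏc)³ × (1 GeV in J)⁴ = 2.10 × 10³⁷ Pa.
Convert the energy scale: 5.70 TeV⁴ = 5.70 × 10¹² GeV⁴.
Result: 5.70 × 10¹² × 2.10 × 10³⁷ = 1.20 × 10⁵⁰ Pa.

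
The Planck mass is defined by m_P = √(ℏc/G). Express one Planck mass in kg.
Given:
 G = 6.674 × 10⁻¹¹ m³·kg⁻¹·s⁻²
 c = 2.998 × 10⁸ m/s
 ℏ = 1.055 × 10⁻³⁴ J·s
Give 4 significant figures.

2.177 × 10⁻⁸ kg

m_P = √(ℏc/G)
  = √(4.739 × 10⁻¹⁶)
  = 2.177 × 10⁻⁸ kg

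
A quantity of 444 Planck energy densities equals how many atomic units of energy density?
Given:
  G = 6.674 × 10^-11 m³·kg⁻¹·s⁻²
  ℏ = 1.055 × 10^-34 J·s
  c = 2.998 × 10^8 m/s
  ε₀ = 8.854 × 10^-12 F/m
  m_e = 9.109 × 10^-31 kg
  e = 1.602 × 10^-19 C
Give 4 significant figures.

7.022 × 10^102

Planck energy density: u_P = c⁷/(ℏG²) = 4.632 × 10^113 J/m³
atomic unit of energy density: u_au = E_h/a₀³ = m_e⁴e¹⁰/((4πε₀)⁵ℏ⁸) = 2.929 × 10^13 J/m³
444 × 4.632 × 10^113 / 2.929 × 10^13 = 7.022 × 10^102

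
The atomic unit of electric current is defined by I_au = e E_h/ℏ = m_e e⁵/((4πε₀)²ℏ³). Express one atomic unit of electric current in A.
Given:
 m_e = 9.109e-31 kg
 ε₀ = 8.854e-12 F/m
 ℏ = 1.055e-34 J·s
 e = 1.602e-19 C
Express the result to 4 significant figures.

I_au = e E_h/ℏ = m_e e⁵/((4πε₀)²ℏ³)
E_h = 4.354e-18 J
e·E_h/ℏ = 6.612e-3 A

6.612e-3 A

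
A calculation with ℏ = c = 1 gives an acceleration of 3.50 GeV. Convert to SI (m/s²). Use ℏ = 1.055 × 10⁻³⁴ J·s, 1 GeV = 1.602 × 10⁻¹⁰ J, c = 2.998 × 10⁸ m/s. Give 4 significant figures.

Acceleration is [L]/[T]² = c·[E]/ℏ.
1 GeV → c/ℏ × (1 GeV in J) = 4.552 × 10³² m/s².
Result: 3.50 × 4.552 × 10³² = 1.593 × 10³³ m/s².

1.593 × 10³³ m/s²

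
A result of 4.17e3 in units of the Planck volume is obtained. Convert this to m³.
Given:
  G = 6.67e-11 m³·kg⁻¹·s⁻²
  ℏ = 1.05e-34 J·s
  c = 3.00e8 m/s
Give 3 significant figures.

1.74e-101 m³

One Planck volume: V_P = (ℏG/c³)^(3/2) = 4.18e-105 m³.
4.17e3 × 4.18e-105 m³ = 1.74e-101 m³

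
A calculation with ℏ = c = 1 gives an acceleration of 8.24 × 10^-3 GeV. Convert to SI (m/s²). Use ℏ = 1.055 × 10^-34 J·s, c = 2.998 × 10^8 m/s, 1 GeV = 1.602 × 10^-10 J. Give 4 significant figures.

Acceleration is [L]/[T]² = c·[E]/ℏ.
1 GeV → c/ℏ × (1 GeV in J) = 4.552 × 10^32 m/s².
Result: 8.24 × 10^-3 × 4.552 × 10^32 = 3.751 × 10^30 m/s².

3.751 × 10^30 m/s²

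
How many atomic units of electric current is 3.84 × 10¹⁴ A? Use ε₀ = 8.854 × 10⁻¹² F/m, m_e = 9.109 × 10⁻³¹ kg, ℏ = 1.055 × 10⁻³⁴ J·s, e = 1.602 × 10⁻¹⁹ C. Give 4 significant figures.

atomic unit of electric current: I_au = e E_h/ℏ = m_e e⁵/((4πε₀)²ℏ³) = 6.612 × 10⁻³ A.
3.84 × 10¹⁴ / 6.612 × 10⁻³ = 5.808 × 10¹⁶

5.808 × 10¹⁶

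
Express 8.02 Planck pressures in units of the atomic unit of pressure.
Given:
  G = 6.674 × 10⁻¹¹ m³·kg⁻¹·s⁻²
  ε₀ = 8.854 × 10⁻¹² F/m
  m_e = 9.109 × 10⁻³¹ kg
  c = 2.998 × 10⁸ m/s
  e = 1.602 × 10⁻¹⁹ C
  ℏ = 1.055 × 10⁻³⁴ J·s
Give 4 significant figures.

Planck pressure: p_P = c⁷/(ℏG²) = 4.632 × 10¹¹³ Pa
atomic unit of pressure: P_au = E_h/a₀³ = m_e⁴e¹⁰/((4πε₀)⁵ℏ⁸) = 2.929 × 10¹³ Pa
8.02 × 4.632 × 10¹¹³ / 2.929 × 10¹³ = 1.268 × 10¹⁰¹

1.268 × 10¹⁰¹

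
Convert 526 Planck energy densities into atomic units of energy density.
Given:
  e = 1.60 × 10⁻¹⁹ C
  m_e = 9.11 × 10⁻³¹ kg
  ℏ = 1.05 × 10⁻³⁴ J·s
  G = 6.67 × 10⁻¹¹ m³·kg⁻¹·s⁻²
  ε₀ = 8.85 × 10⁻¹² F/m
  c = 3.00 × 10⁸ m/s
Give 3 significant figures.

Planck energy density: u_P = c⁷/(ℏG²) = 4.68 × 10¹¹³ J/m³
atomic unit of energy density: u_au = E_h/a₀³ = m_e⁴e¹⁰/((4πε₀)⁵ℏ⁸) = 3.01 × 10¹³ J/m³
526 × 4.68 × 10¹¹³ / 3.01 × 10¹³ = 8.17 × 10¹⁰²

8.17 × 10¹⁰²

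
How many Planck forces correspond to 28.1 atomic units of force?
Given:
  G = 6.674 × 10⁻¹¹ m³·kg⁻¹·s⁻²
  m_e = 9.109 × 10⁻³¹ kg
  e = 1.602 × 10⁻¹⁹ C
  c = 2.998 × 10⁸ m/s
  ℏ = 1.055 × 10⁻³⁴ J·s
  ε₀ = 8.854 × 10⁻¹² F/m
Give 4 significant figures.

atomic unit of force: F_au = E_h/a₀ = m_e²e⁶/((4πε₀)³ℏ⁴) = 8.220 × 10⁻⁸ N
Planck force: F_P = c⁴/G = 1.210 × 10⁴⁴ N
28.1 × 8.220 × 10⁻⁸ / 1.210 × 10⁴⁴ = 1.908 × 10⁻⁵⁰

1.908 × 10⁻⁵⁰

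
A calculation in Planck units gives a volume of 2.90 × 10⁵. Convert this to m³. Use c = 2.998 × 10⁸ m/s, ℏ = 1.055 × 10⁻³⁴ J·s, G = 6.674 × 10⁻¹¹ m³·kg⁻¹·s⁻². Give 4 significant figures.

One Planck volume: V_P = (ℏG/c³)^(3/2) = 4.224 × 10⁻¹⁰⁵ m³.
2.90 × 10⁵ × 4.224 × 10⁻¹⁰⁵ m³ = 1.225 × 10⁻⁹⁹ m³

1.225 × 10⁻⁹⁹ m³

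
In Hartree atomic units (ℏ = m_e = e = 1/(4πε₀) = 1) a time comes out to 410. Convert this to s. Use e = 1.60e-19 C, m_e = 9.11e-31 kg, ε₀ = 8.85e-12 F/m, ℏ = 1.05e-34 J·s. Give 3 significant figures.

9.83e-15 s

One atomic unit of time: τ_au = (4πε₀)²ℏ³/(m_e e⁴) = 2.40e-17 s.
410 × 2.40e-17 s = 9.83e-15 s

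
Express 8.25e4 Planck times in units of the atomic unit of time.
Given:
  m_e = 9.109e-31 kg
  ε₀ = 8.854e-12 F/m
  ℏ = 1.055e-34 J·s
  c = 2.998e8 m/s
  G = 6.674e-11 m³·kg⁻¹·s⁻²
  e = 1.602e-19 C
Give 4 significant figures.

Planck time: t_P = √(ℏG/c⁵) = 5.392e-44 s
atomic unit of time: τ_au = (4πε₀)²ℏ³/(m_e e⁴) = 2.423e-17 s
8.25e4 × 5.392e-44 / 2.423e-17 = 1.836e-22

1.836e-22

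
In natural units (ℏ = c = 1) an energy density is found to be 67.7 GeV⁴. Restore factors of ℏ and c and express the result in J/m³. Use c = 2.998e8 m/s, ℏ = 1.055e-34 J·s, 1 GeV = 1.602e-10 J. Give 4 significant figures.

1.409e39 J/m³

[E]/[L]³ = [E]⁴/(ℏc)³; restore (ℏc)⁻³.
1 GeV⁴ → 1/(ℏc)³ × (1 GeV in J)⁴ = 2.082e37 J/m³.
Result: 67.7 × 2.082e37 = 1.409e39 J/m³.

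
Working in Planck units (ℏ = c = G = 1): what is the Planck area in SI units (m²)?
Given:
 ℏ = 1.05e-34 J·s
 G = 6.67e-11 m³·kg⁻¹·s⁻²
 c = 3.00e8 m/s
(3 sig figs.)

The unique combination of the constants set to 1 with dimensions of area is A_P = ℏG/c³.
  = 7.00e-45 / 2.70e25
  = 2.59e-70 m²

2.59e-70 m²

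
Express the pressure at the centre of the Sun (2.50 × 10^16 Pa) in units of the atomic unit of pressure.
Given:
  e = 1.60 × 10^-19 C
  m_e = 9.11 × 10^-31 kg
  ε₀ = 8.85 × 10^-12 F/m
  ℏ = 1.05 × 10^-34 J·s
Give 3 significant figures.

830

atomic unit of pressure: P_au = E_h/a₀³ = m_e⁴e¹⁰/((4πε₀)⁵ℏ⁸) = 3.01 × 10^13 Pa.
2.50 × 10^16 / 3.01 × 10^13 = 830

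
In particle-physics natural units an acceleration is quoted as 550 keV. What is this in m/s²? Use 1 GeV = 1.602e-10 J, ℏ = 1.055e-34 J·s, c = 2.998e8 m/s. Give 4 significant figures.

2.504e29 m/s²

Acceleration is [L]/[T]² = c·[E]/ℏ.
1 GeV → c/ℏ × (1 GeV in J) = 4.552e32 m/s².
Convert the energy scale: 550 keV = 5.50e-4 GeV.
Result: 5.50e-4 × 4.552e32 = 2.504e29 m/s².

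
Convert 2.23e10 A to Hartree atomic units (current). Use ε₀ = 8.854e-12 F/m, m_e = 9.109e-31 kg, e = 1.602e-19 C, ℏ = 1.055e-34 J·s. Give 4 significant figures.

3.373e12

atomic unit of electric current: I_au = e E_h/ℏ = m_e e⁵/((4πε₀)²ℏ³) = 6.612e-3 A.
2.23e10 / 6.612e-3 = 3.373e12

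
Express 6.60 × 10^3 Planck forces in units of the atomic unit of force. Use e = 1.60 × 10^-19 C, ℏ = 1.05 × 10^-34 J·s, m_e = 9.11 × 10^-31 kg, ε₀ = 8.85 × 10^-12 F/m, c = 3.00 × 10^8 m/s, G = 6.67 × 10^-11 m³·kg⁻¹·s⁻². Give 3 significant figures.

9.62 × 10^54

Planck force: F_P = c⁴/G = 1.21 × 10^44 N
atomic unit of force: F_au = E_h/a₀ = m_e²e⁶/((4πε₀)³ℏ⁴) = 8.33 × 10^-8 N
6.60 × 10^3 × 1.21 × 10^44 / 8.33 × 10^-8 = 9.62 × 10^54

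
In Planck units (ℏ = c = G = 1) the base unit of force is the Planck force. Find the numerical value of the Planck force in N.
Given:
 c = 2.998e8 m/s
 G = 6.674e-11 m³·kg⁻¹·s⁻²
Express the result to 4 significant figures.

1.210e44 N

F_P = c⁴/G
  = 8.078e33 / 6.674e-11
  = 1.210e44 N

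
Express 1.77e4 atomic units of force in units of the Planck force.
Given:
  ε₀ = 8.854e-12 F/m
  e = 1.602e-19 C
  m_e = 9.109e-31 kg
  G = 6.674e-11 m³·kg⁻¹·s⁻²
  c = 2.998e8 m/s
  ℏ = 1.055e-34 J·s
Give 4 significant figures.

1.202e-47

atomic unit of force: F_au = E_h/a₀ = m_e²e⁶/((4πε₀)³ℏ⁴) = 8.220e-8 N
Planck force: F_P = c⁴/G = 1.210e44 N
1.77e4 × 8.220e-8 / 1.210e44 = 1.202e-47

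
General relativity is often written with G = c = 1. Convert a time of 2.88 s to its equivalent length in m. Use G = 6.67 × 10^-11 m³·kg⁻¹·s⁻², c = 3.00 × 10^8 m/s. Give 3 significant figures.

8.64 × 10^8 m

Time → length via c.
2.88 s × (c) = 8.64 × 10^8 m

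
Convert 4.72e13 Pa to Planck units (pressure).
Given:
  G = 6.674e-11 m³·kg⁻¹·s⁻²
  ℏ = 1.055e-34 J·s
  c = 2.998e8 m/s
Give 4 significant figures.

1.019e-100

Planck pressure: p_P = c⁷/(ℏG²) = 4.632e113 Pa.
4.72e13 / 4.632e113 = 1.019e-100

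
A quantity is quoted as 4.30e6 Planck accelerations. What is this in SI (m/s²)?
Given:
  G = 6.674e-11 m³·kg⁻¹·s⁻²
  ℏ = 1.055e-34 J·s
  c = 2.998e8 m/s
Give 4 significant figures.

One Planck acceleration: a_P = √(c⁷/(ℏG)) = 5.560e51 m/s².
4.30e6 × 5.560e51 m/s² = 2.391e58 m/s²

2.391e58 m/s²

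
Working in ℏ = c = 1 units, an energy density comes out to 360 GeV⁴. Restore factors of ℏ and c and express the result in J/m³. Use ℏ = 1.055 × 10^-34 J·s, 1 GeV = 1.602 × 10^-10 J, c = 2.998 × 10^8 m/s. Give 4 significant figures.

7.494 × 10^39 J/m³

[E]/[L]³ = [E]⁴/(ℏc)³; restore (ℏc)⁻³.
1 GeV⁴ → 1/(ℏc)³ × (1 GeV in J)⁴ = 2.082 × 10^37 J/m³.
Result: 360 × 2.082 × 10^37 = 7.494 × 10^39 J/m³.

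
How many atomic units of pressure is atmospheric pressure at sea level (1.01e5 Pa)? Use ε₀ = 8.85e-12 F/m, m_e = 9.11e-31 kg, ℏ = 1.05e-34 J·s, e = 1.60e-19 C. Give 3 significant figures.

atomic unit of pressure: P_au = E_h/a₀³ = m_e⁴e¹⁰/((4πε₀)⁵ℏ⁸) = 3.01e13 Pa.
1.01e5 / 3.01e13 = 3.35e-9

3.35e-9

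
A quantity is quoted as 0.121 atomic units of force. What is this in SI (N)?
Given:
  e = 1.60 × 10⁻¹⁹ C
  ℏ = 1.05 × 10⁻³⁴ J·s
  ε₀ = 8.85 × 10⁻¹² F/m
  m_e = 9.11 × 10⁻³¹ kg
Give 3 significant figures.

One atomic unit of force: F_au = E_h/a₀ = m_e²e⁶/((4πε₀)³ℏ⁴) = 8.33 × 10⁻⁸ N.
0.121 × 8.33 × 10⁻⁸ N = 1.01 × 10⁻⁸ N

1.01 × 10⁻⁸ N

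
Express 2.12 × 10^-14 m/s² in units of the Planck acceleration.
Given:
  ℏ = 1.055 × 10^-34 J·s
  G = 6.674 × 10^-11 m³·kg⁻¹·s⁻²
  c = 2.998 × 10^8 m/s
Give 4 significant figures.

Planck acceleration: a_P = √(c⁷/(ℏG)) = 5.560 × 10^51 m/s².
2.12 × 10^-14 / 5.560 × 10^51 = 3.813 × 10^-66

3.813 × 10^-66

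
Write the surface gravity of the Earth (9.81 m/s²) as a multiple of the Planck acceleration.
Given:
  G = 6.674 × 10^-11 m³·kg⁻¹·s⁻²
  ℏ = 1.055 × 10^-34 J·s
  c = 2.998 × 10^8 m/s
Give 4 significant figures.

1.764 × 10^-51

Planck acceleration: a_P = √(c⁷/(ℏG)) = 5.560 × 10^51 m/s².
9.81 / 5.560 × 10^51 = 1.764 × 10^-51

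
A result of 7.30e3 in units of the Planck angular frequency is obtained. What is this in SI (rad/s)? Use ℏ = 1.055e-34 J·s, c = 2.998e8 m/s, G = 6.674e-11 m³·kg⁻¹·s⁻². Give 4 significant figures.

1.354e47 rad/s

One Planck angular frequency: ω_P = √(c⁵/(ℏG)) = 1.855e43 rad/s.
7.30e3 × 1.855e43 rad/s = 1.354e47 rad/s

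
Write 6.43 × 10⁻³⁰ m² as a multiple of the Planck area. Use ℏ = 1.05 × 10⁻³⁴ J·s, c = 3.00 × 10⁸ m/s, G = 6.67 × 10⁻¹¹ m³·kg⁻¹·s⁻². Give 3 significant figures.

2.48 × 10⁴⁰

Planck area: A_P = ℏG/c³ = 2.59 × 10⁻⁷⁰ m².
6.43 × 10⁻³⁰ / 2.59 × 10⁻⁷⁰ = 2.48 × 10⁴⁰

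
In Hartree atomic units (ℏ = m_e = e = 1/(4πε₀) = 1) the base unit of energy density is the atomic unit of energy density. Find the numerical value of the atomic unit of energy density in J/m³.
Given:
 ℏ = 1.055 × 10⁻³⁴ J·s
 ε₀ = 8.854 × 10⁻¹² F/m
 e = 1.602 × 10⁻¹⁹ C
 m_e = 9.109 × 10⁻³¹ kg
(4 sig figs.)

2.929 × 10¹³ J/m³

u_au = E_h/a₀³ = m_e⁴e¹⁰/((4πε₀)⁵ℏ⁸)
E_h = 4.354 × 10⁻¹⁸ J
a₀ = 5.297 × 10⁻¹¹ m
E_h/a₀³ = 2.929 × 10¹³ J/m³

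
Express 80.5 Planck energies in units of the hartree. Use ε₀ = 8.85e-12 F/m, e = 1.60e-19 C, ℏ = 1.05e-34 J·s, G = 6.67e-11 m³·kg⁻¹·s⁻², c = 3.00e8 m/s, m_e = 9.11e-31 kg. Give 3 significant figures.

Planck energy: E_P = √(ℏc⁵/G) = 1.96e9 J
hartree: E_h = m_e e⁴/(4πε₀ℏ)² = 4.38e-18 J
80.5 × 1.96e9 / 4.38e-18 = 3.60e28

3.60e28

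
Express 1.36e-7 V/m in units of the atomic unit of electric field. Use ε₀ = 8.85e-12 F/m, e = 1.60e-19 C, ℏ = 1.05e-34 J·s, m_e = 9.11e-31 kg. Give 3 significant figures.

2.61e-19

atomic unit of electric field: E_au = E_h/(e a₀) = m_e²e⁵/((4πε₀)³ℏ⁴) = 5.20e11 V/m.
1.36e-7 / 5.20e11 = 2.61e-19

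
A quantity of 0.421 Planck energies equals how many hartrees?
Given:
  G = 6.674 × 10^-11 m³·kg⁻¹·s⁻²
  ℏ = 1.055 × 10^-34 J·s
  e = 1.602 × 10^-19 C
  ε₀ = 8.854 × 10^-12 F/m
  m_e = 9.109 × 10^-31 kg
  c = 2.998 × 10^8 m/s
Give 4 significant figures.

1.892 × 10^26

Planck energy: E_P = √(ℏc⁵/G) = 1.957 × 10^9 J
hartree: E_h = m_e e⁴/(4πε₀ℏ)² = 4.354 × 10^-18 J
0.421 × 1.957 × 10^9 / 4.354 × 10^-18 = 1.892 × 10^26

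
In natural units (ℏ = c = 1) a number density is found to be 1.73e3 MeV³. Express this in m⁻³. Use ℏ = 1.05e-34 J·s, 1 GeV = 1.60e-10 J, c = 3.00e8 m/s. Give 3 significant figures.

2.27e41 m⁻³

Number density is [L]⁻³ = [E]³/(ℏc)³.
1 GeV³ → 1/(ℏc)³ × (1 GeV in J)³ = 1.31e47 m⁻³.
Convert the energy scale: 1.73e3 MeV³ = 1.73e-6 GeV³.
Result: 1.73e-6 × 1.31e47 = 2.27e41 m⁻³.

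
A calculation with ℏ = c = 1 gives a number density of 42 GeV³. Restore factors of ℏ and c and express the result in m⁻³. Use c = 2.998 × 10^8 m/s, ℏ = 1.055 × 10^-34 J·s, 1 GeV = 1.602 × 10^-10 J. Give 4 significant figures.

Number density is [L]⁻³ = [E]³/(ℏc)³.
1 GeV³ → 1/(ℏc)³ × (1 GeV in J)³ = 1.299 × 10^47 m⁻³.
Result: 42 × 1.299 × 10^47 = 5.457 × 10^48 m⁻³.

5.457 × 10^48 m⁻³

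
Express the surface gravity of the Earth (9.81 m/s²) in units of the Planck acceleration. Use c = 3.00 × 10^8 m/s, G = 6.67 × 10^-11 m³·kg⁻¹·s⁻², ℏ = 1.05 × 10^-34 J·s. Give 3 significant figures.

Planck acceleration: a_P = √(c⁷/(ℏG)) = 5.59 × 10^51 m/s².
9.81 / 5.59 × 10^51 = 1.76 × 10^-51

1.76 × 10^-51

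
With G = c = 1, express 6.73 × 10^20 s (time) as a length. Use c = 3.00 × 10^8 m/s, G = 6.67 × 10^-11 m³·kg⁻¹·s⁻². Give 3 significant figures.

2.02 × 10^29 m

Time → length via c.
6.73 × 10^20 s × (c) = 2.02 × 10^29 m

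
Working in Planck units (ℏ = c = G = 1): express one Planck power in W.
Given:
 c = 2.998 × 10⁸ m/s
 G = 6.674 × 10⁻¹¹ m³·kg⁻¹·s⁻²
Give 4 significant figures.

The unique combination of the constants set to 1 with dimensions of power is P_P = c⁵/G.
  = 2.422 × 10⁴² / 6.674 × 10⁻¹¹
  = 3.629 × 10⁵² W

3.629 × 10⁵² W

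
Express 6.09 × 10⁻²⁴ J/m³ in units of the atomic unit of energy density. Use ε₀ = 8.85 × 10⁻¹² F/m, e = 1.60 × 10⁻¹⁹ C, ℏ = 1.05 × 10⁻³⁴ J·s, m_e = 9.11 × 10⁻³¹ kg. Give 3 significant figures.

atomic unit of energy density: u_au = E_h/a₀³ = m_e⁴e¹⁰/((4πε₀)⁵ℏ⁸) = 3.01 × 10¹³ J/m³.
6.09 × 10⁻²⁴ / 3.01 × 10¹³ = 2.02 × 10⁻³⁷

2.02 × 10⁻³⁷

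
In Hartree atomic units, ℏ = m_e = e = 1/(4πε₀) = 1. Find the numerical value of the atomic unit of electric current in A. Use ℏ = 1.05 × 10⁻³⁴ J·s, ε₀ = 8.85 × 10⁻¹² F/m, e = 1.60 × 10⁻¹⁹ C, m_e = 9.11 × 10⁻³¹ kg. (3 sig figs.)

6.67 × 10⁻³ A

Dimensional analysis gives I_au = e E_h/ℏ = m_e e⁵/((4πε₀)²ℏ³).
E_h = 4.38 × 10⁻¹⁸ J
e·E_h/ℏ = 6.67 × 10⁻³ A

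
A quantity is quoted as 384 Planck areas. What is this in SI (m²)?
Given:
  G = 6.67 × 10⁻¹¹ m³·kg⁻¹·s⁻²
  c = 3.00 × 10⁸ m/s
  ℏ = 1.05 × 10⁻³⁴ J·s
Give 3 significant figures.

9.96 × 10⁻⁶⁸ m²

One Planck area: A_P = ℏG/c³ = 2.59 × 10⁻⁷⁰ m².
384 × 2.59 × 10⁻⁷⁰ m² = 9.96 × 10⁻⁶⁸ m²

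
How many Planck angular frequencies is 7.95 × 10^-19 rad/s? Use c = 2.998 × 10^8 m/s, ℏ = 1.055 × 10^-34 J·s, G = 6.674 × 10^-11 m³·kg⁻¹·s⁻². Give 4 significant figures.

4.287 × 10^-62

Planck angular frequency: ω_P = √(c⁵/(ℏG)) = 1.855 × 10^43 rad/s.
7.95 × 10^-19 / 1.855 × 10^43 = 4.287 × 10^-62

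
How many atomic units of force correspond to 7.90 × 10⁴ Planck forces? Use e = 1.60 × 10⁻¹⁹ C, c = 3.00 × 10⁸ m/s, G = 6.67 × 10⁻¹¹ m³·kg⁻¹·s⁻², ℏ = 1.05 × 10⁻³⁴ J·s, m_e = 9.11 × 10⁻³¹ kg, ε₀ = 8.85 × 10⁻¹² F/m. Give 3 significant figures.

Planck force: F_P = c⁴/G = 1.21 × 10⁴⁴ N
atomic unit of force: F_au = E_h/a₀ = m_e²e⁶/((4πε₀)³ℏ⁴) = 8.33 × 10⁻⁸ N
7.90 × 10⁴ × 1.21 × 10⁴⁴ / 8.33 × 10⁻⁸ = 1.15 × 10⁵⁶

1.15 × 10⁵⁶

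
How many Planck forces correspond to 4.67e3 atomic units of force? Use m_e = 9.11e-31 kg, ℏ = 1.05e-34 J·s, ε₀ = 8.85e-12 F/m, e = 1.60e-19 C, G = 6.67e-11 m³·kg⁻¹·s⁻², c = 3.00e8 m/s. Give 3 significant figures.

atomic unit of force: F_au = E_h/a₀ = m_e²e⁶/((4πε₀)³ℏ⁴) = 8.33e-8 N
Planck force: F_P = c⁴/G = 1.21e44 N
4.67e3 × 8.33e-8 / 1.21e44 = 3.20e-48

3.20e-48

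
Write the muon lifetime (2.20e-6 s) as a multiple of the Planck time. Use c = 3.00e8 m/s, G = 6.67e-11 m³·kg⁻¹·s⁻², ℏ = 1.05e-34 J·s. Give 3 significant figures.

4.10e37

Planck time: t_P = √(ℏG/c⁵) = 5.37e-44 s.
2.20e-6 / 5.37e-44 = 4.10e37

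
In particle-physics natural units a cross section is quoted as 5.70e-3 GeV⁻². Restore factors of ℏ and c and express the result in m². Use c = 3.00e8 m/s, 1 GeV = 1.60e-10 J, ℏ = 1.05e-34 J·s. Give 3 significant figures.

2.21e-34 m²

Area is [L]² = [E]⁻²·(ℏc)²; restore (ℏc)².
1 GeV⁻² → (ℏc)² × (1 GeV in J)⁻² = 3.88e-32 m².
Result: 5.70e-3 × 3.88e-32 = 2.21e-34 m².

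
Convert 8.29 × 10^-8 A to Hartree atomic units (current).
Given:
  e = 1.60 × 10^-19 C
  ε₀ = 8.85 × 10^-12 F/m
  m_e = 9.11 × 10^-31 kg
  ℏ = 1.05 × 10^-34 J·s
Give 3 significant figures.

atomic unit of electric current: I_au = e E_h/ℏ = m_e e⁵/((4πε₀)²ℏ³) = 6.67 × 10^-3 A.
8.29 × 10^-8 / 6.67 × 10^-3 = 1.24 × 10^-5

1.24 × 10^-5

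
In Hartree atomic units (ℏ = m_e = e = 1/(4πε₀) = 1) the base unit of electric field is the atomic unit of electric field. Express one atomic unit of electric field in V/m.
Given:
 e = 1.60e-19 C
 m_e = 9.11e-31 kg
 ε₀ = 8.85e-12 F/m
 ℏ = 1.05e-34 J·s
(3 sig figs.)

E_au = E_h/(e a₀) = m_e²e⁵/((4πε₀)³ℏ⁴)
E_h = 4.38e-18 J
a₀ = 5.26e-11 m
E_h/(e·a₀) = 5.20e11 V/m

5.20e11 V/m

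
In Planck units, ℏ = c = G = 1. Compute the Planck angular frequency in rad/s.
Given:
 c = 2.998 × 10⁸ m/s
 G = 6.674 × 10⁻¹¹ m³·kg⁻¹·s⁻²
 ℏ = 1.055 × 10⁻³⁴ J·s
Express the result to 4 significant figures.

The unique combination of the constants set to 1 with dimensions of angular frequency is ω_P = √(c⁵/(ℏG)).
  = √(3.440 × 10⁸⁶)
  = 1.855 × 10⁴³ rad/s

1.855 × 10⁴³ rad/s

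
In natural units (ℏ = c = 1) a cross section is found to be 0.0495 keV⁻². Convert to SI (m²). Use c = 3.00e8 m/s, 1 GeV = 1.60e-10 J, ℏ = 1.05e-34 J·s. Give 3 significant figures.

Area is [L]² = [E]⁻²·(ℏc)²; restore (ℏc)².
1 GeV⁻² → (ℏc)² × (1 GeV in J)⁻² = 3.88e-32 m².
Convert the energy scale: 0.0495 keV⁻² = 4.95e10 GeV⁻².
Result: 4.95e10 × 3.88e-32 = 1.92e-21 m².

1.92e-21 m²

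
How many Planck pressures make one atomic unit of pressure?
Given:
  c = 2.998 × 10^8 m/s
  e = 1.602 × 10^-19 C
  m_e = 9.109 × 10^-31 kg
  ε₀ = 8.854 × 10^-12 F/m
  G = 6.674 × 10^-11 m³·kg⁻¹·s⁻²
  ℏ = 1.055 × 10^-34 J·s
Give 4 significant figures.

atomic unit of pressure: P_au = E_h/a₀³ = m_e⁴e¹⁰/((4πε₀)⁵ℏ⁸) = 2.929 × 10^13 Pa
Planck pressure: p_P = c⁷/(ℏG²) = 4.632 × 10^113 Pa
ratio = 2.929 × 10^13 / 4.632 × 10^113 = 6.323 × 10^-101

6.323 × 10^-101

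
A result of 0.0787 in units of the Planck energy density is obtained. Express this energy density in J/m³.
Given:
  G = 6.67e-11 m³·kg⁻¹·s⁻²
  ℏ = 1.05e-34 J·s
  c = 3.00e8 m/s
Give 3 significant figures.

One Planck energy density: u_P = c⁷/(ℏG²) = 4.68e113 J/m³.
0.0787 × 4.68e113 J/m³ = 3.68e112 J/m³

3.68e112 J/m³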